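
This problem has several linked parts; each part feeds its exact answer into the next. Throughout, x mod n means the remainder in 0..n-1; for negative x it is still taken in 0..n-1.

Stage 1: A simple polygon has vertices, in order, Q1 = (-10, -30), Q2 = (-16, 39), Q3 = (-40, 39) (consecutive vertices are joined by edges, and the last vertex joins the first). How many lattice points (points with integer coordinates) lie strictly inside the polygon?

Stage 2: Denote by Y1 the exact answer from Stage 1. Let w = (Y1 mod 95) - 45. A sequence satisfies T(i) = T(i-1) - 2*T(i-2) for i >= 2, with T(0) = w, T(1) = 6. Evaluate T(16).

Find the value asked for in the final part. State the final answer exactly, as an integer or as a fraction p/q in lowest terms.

2160

Stage 1: cross terms: (-10*39 - -16*-30)=-870, (-16*39 - -40*39)=936, (-40*-30 - -10*39)=1590; twice the area = |1656| = 1656; area = 828; boundary points = 3 + 24 + 3 = 30; strictly interior points = area - boundary/2 + 1 = 814; answer 814
Stage 2: Y1 = 814; w = 9; T(2) = 1*(6) - 2*(9) = -12; iterating: T(2)=-12, T(3)=-24, T(4)=0, T(5)=48, T(6)=48, T(7)=-48, T(8)=-144, T(9)=-48, T(10)=240, T(11)=336, T(12)=-144, T(13)=-816, T(14)=-528, T(15)=1104, T(16)=2160; answer 2160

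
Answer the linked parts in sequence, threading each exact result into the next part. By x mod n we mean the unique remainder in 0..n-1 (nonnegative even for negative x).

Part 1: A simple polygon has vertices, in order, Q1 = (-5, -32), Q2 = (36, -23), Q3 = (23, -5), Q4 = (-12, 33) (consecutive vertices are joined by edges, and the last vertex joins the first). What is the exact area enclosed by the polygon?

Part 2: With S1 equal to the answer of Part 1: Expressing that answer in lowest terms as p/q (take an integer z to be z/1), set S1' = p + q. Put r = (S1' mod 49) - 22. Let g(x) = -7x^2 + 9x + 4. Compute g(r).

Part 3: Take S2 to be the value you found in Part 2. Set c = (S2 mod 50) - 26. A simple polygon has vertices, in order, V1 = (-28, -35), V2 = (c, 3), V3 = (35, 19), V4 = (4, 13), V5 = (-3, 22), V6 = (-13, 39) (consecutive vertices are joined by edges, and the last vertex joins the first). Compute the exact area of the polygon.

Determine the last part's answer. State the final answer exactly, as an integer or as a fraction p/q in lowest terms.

Part 1: cross terms: (-5*-23 - 36*-32)=1267, (36*-5 - 23*-23)=349, (23*33 - -12*-5)=699, (-12*-32 - -5*33)=549; twice the area = |2864| = 2864; area = 1432; answer 1432
Part 2: S1 = 1432; threaded value p + q = 1433; r = -10; -7*(-10)^2 + 9*(-10)^1 + 4 = (-700) + (-90) + (4) = -786; answer -786
Part 3: S2 = -786; c = -12; cross terms: (-28*3 - -12*-35)=-504, (-12*19 - 35*3)=-333, (35*13 - 4*19)=379, (4*22 - -3*13)=127, (-3*39 - -13*22)=169, (-13*-35 - -28*39)=1547; twice the area = |1385| = 1385; area = 1385/2; answer 1385/2

1385/2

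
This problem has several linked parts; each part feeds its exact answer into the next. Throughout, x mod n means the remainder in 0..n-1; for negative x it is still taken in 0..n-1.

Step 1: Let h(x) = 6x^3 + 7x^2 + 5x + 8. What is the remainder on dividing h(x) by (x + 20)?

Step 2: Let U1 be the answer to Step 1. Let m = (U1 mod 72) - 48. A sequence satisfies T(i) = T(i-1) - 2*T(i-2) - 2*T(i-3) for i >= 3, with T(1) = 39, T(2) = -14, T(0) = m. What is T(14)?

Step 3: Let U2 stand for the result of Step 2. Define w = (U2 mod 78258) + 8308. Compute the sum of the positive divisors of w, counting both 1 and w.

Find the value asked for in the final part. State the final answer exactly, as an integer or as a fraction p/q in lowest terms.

100980

Step 1: remainder = value at the root: 6*(-20)^3 + 7*(-20)^2 + 5*(-20)^1 + 8 = (-48000) + (2800) + (-100) + (8) = -45292; answer -45292
Step 2: U1 = -45292; m = 20; T(3) = 1*(-14) - 2*(39) - 2*(20) = -132; iterating: T(3)=-132, T(4)=-182, T(5)=110, T(6)=738, T(7)=882, T(8)=-814, T(9)=-4054, T(10)=-4190, T(11)=5546, T(12)=22034, T(13)=19322, T(14)=-35838; answer -35838
Step 3: U2 = -35838; w = 50728; 50728 = 2^3 * 17 * 373; sigma = (1 + 2 + 4 + 8) * (1 + 17) * (1 + 373) = 15 * 18 * 374 = 100980; answer 100980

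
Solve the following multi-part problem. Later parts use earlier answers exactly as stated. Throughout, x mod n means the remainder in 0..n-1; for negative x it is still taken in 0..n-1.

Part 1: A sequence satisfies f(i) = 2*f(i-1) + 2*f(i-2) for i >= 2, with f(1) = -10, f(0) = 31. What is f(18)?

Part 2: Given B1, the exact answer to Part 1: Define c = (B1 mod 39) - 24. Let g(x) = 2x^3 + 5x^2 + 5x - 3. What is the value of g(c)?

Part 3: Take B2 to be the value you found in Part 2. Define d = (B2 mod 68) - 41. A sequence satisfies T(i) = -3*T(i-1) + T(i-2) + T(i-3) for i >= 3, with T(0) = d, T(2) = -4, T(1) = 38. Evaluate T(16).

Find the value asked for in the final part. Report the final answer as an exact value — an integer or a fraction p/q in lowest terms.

Part 1: f(2) = 2*(-10) + 2*(31) = 42; iterating: f(2)=42, f(3)=64, f(4)=212, f(5)=552, f(6)=1528, f(7)=4160, f(8)=11376, f(9)=31072, f(10)=84896, f(11)=231936, f(12)=633664, f(13)=1731200, f(14)=4729728, f(15)=12921856, f(16)=35303168, f(17)=96450048, f(18)=263506432; answer 263506432
Part 2: B1 = 263506432; c = -17; 2*(-17)^3 + 5*(-17)^2 + 5*(-17)^1 - 3 = (-9826) + (1445) + (-85) + (-3) = -8469; answer -8469
Part 3: B2 = -8469; d = -10; T(3) = -3*(-4) + 1*(38) + 1*(-10) = 40; iterating: T(3)=40, T(4)=-86, T(5)=294, T(6)=-928, T(7)=2992, T(8)=-9610, T(9)=30894, T(10)=-99300, T(11)=319184, T(12)=-1025958, T(13)=3297758, T(14)=-10600048, T(15)=34071944, T(16)=-109518122; answer -109518122

-109518122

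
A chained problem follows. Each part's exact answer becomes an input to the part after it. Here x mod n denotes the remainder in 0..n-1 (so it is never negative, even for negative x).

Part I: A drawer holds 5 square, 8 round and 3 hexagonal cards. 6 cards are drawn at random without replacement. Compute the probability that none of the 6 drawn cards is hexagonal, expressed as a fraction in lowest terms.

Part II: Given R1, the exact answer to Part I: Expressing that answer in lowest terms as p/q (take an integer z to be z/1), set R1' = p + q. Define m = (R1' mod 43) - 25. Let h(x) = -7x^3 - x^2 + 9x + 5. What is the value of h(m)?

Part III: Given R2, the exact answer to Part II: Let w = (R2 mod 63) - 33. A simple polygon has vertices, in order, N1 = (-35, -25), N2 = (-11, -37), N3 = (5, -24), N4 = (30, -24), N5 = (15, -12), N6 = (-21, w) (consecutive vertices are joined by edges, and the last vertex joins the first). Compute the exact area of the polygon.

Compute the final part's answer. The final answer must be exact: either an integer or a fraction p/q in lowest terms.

Part I: total draws C(16,6) = 8008; favorable C(13,6) = 1716; P = 3/14; answer 3/14
Part II: R1 = 3/14; threaded value p + q = 17; m = -8; -7*(-8)^3 - 1*(-8)^2 + 9*(-8)^1 + 5 = (3584) + (-64) + (-72) + (5) = 3453; answer 3453
Part III: R2 = 3453; w = 18; cross terms: (-35*-37 - -11*-25)=1020, (-11*-24 - 5*-37)=449, (5*-24 - 30*-24)=600, (30*-12 - 15*-24)=0, (15*18 - -21*-12)=18, (-21*-25 - -35*18)=1155; twice the area = |3242| = 3242; area = 1621; answer 1621

1621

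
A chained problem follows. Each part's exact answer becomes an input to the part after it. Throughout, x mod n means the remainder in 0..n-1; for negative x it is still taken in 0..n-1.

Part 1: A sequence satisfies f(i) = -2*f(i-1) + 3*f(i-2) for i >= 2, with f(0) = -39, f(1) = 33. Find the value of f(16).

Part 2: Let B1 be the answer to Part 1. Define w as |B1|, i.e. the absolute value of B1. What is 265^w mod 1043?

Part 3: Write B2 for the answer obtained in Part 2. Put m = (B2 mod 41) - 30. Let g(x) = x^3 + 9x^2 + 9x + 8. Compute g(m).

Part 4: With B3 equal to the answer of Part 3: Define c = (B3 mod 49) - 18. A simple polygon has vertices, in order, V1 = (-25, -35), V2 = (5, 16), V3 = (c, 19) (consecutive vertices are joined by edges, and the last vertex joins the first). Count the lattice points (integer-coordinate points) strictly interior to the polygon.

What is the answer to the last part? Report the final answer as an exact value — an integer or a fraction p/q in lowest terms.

Part 1: f(2) = -2*(33) + 3*(-39) = -183; iterating: f(2)=-183, f(3)=465, f(4)=-1479, f(5)=4353, f(6)=-13143, f(7)=39345, f(8)=-118119, f(9)=354273, f(10)=-1062903, f(11)=3188625, f(12)=-9565959, f(13)=28697793, f(14)=-86093463, f(15)=258280305, f(16)=-774840999; answer -774840999
Part 2: B1 = -774840999; w = 774840999; squarings mod 1043: 265^1=265, 265^2=344, 265^4=477, 265^8=155, 265^16=36, 265^32=253, 265^64=386, 265^128=890, 265^256=463, 265^512=554, 265^1024=274, 265^2048=1023, 265^4096=400, 265^8192=421, 265^16384=974, 265^32768=589, 265^65536=645, 265^131072=911, 265^262144=736, 265^524288=379, 265^1048576=750, 265^2097152=323, 265^4194304=29, 265^8388608=841, 265^16777216=127, 265^33554432=484, 265^67108864=624, 265^134217728=337, 265^268435456=925, 265^536870912=365; 265^774840999 = 265^1 * 265^2 * 265^4 * 265^32 * 265^128 * 265^512 * 265^8192 * 265^65536 * 265^131072 * 265^262144 * 265^524288 * 265^2097152 * 265^33554432 * 265^67108864 * 265^134217728 * 265^536870912 = 454 (mod 1043); answer 454
Part 3: B2 = 454; m = -27; 1*(-27)^3 + 9*(-27)^2 + 9*(-27)^1 + 8 = (-19683) + (6561) + (-243) + (8) = -13357; answer -13357
Part 4: B3 = -13357; c = 2; cross terms: (-25*16 - 5*-35)=-225, (5*19 - 2*16)=63, (2*-35 - -25*19)=405; twice the area = |243| = 243; area = 243/2; boundary points = 3 + 3 + 27 = 33; strictly interior points = area - boundary/2 + 1 = 106; answer 106

106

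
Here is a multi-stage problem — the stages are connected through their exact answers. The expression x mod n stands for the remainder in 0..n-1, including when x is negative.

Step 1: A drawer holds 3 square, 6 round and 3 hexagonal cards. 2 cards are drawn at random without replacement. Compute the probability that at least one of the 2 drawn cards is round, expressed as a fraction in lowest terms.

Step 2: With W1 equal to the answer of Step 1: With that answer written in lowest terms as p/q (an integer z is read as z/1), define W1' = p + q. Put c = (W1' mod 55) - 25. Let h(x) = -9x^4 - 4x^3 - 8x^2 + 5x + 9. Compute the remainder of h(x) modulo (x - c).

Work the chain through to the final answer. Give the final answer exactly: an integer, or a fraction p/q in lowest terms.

-358209

Step 1: total draws C(12,2) = 66; complement C(6,2) = 15; favorable 66 - 15 = 51; P = 17/22; answer 17/22
Step 2: W1 = 17/22; threaded value p + q = 39; c = 14; remainder = value at the root: -9*(14)^4 - 4*(14)^3 - 8*(14)^2 + 5*(14)^1 + 9 = (-345744) + (-10976) + (-1568) + (70) + (9) = -358209; answer -358209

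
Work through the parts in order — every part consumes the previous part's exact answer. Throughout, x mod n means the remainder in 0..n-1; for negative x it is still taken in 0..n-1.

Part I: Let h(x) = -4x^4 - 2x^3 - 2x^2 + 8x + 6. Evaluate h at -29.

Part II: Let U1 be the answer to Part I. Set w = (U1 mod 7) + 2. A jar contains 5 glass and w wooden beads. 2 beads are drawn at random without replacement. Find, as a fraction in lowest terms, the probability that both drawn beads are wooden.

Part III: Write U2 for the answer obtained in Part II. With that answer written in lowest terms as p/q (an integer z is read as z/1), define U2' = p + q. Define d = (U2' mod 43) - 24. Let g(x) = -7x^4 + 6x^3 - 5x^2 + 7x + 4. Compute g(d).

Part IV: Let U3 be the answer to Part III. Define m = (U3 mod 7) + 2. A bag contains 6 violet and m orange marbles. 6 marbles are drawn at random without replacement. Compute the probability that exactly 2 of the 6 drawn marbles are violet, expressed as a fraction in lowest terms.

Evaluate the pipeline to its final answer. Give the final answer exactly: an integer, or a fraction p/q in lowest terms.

75/308

Part I: -4*(-29)^4 - 2*(-29)^3 - 2*(-29)^2 + 8*(-29)^1 + 6 = (-2829124) + (48778) + (-1682) + (-232) + (6) = -2782254; answer -2782254
Part II: U1 = -2782254; w = 3; total draws C(8,2) = 28; favorable C(3,2) = 3; P = 3/28; answer 3/28
Part III: U2 = 3/28; threaded value p + q = 31; d = 7; -7*(7)^4 + 6*(7)^3 - 5*(7)^2 + 7*(7)^1 + 4 = (-16807) + (2058) + (-245) + (49) + (4) = -14941; answer -14941
Part IV: U3 = -14941; m = 6; total draws C(12,6) = 924; favorable C(6,2)*C(6,4) = 225; P = 75/308; answer 75/308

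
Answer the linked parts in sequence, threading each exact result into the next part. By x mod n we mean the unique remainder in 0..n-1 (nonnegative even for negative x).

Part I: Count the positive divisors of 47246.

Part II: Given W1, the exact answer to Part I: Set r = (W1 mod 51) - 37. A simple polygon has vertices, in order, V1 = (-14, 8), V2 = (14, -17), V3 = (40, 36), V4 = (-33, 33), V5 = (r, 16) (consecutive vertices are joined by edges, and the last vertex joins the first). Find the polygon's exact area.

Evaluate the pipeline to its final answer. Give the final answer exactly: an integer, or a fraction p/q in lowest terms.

4339/2

Part I: 47246 = 2 * 23623; number of divisors = (1+1) * (1+1) = 4; answer 4
Part II: W1 = 4; r = -33; cross terms: (-14*-17 - 14*8)=126, (14*36 - 40*-17)=1184, (40*33 - -33*36)=2508, (-33*16 - -33*33)=561, (-33*8 - -14*16)=-40; twice the area = |4339| = 4339; area = 4339/2; answer 4339/2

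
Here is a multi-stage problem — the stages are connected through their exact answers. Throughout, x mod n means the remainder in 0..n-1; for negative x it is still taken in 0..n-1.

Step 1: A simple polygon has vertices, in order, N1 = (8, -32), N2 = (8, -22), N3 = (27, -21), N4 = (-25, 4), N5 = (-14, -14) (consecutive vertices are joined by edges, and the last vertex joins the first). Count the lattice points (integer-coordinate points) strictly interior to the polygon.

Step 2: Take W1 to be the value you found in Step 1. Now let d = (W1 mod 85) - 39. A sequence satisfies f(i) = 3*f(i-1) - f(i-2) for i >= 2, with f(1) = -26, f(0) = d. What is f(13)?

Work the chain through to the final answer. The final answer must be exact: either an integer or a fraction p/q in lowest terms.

-1857914

Step 1: cross terms: (8*-22 - 8*-32)=80, (8*-21 - 27*-22)=426, (27*4 - -25*-21)=-417, (-25*-14 - -14*4)=406, (-14*-32 - 8*-14)=560; twice the area = |1055| = 1055; area = 1055/2; boundary points = 10 + 1 + 1 + 1 + 2 = 15; strictly interior points = area - boundary/2 + 1 = 521; answer 521
Step 2: W1 = 521; d = -28; f(2) = 3*(-26) - 1*(-28) = -50; iterating: f(2)=-50, f(3)=-124, f(4)=-322, f(5)=-842, f(6)=-2204, f(7)=-5770, f(8)=-15106, f(9)=-39548, f(10)=-103538, f(11)=-271066, f(12)=-709660, f(13)=-1857914; answer -1857914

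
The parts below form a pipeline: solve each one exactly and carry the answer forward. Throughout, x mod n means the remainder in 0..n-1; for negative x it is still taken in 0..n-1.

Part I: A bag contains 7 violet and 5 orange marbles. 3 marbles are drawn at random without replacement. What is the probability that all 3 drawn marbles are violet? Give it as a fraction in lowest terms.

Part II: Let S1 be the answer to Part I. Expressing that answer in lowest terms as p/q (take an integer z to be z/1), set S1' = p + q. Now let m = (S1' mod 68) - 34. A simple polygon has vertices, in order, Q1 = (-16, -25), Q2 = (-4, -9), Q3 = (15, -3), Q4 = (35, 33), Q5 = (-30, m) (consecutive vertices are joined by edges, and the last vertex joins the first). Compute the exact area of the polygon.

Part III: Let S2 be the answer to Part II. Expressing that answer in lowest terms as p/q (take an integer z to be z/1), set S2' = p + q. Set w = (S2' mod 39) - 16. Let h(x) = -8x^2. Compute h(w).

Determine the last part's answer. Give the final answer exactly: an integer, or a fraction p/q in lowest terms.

-392

Part I: total draws C(12,3) = 220; favorable C(7,3) = 35; P = 7/44; answer 7/44
Part II: S1 = 7/44; threaded value p + q = 51; m = 17; cross terms: (-16*-9 - -4*-25)=44, (-4*-3 - 15*-9)=147, (15*33 - 35*-3)=600, (35*17 - -30*33)=1585, (-30*-25 - -16*17)=1022; twice the area = |3398| = 3398; area = 1699; answer 1699
Part III: S2 = 1699; threaded value p + q = 1700; w = 7; -8*(7)^2 = (-392) = -392; answer -392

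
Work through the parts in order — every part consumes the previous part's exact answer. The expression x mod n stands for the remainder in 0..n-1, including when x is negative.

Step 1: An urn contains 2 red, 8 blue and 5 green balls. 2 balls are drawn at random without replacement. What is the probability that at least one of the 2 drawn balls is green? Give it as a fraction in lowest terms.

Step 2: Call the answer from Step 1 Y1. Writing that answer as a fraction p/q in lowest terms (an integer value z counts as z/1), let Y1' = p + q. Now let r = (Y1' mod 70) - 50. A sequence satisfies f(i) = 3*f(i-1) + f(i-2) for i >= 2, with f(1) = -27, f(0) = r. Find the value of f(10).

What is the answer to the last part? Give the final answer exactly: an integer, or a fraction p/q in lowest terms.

-1662429

Step 1: total draws C(15,2) = 105; complement C(10,2) = 45; favorable 105 - 45 = 60; P = 4/7; answer 4/7
Step 2: Y1 = 4/7; threaded value p + q = 11; r = -39; f(2) = 3*(-27) + 1*(-39) = -120; iterating: f(2)=-120, f(3)=-387, f(4)=-1281, f(5)=-4230, f(6)=-13971, f(7)=-46143, f(8)=-152400, f(9)=-503343, f(10)=-1662429; answer -1662429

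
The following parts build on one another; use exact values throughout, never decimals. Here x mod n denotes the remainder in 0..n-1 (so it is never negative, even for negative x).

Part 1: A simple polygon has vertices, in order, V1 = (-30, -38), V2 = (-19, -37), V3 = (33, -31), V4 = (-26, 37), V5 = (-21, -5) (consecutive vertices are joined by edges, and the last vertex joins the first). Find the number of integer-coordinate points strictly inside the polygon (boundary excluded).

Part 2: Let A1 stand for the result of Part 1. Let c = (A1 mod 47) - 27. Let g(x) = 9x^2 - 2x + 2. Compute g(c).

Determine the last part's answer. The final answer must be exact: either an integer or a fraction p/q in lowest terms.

Part 1: cross terms: (-30*-37 - -19*-38)=388, (-19*-31 - 33*-37)=1810, (33*37 - -26*-31)=415, (-26*-5 - -21*37)=907, (-21*-38 - -30*-5)=648; twice the area = |4168| = 4168; area = 2084; boundary points = 1 + 2 + 1 + 1 + 3 = 8; strictly interior points = area - boundary/2 + 1 = 2081; answer 2081
Part 2: A1 = 2081; c = -14; 9*(-14)^2 - 2*(-14)^1 + 2 = (1764) + (28) + (2) = 1794; answer 1794

1794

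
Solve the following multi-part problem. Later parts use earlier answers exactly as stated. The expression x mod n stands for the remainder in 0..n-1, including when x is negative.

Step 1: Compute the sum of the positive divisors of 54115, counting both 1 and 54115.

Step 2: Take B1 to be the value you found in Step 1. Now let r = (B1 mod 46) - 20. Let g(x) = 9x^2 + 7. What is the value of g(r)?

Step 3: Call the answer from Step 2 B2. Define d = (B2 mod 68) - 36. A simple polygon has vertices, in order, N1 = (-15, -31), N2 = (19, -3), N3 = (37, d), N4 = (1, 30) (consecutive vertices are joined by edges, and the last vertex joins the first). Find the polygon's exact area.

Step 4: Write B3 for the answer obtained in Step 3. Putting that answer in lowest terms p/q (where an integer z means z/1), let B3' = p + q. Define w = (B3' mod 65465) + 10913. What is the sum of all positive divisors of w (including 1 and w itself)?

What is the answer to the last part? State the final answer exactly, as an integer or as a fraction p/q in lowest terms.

Step 1: 54115 = 5 * 79 * 137; sigma = (1 + 5) * (1 + 79) * (1 + 137) = 6 * 80 * 138 = 66240; answer 66240
Step 2: B1 = 66240; r = -20; 9*(-20)^2 + 7 = (3600) + (7) = 3607; answer 3607
Step 3: B2 = 3607; d = -33; cross terms: (-15*-3 - 19*-31)=634, (19*-33 - 37*-3)=-516, (37*30 - 1*-33)=1143, (1*-31 - -15*30)=419; twice the area = |1680| = 1680; area = 840; answer 840
Step 4: B3 = 840; threaded value p + q = 841; w = 11754; 11754 = 2 * 3^2 * 653; sigma = (1 + 2) * (1 + 3 + 9) * (1 + 653) = 3 * 13 * 654 = 25506; answer 25506

25506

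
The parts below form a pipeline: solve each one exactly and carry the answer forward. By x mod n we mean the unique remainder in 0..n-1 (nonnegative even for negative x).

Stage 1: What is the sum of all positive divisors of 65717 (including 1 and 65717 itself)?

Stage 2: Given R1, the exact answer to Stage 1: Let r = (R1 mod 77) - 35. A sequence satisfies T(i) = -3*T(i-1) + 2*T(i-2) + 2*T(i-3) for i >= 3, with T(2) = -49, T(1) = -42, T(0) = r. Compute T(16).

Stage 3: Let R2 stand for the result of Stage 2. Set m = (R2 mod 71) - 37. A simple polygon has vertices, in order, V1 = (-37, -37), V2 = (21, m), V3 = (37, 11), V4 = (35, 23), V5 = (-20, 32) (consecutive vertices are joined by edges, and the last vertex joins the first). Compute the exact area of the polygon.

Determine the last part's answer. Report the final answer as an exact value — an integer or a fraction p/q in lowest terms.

Stage 1: 65717 is prime, so its only divisors are 1 and 65717; sigma = 1 + 65717 = 65718; answer 65718
Stage 2: R1 = 65718; r = 2; T(3) = -3*(-49) + 2*(-42) + 2*(2) = 67; iterating: T(3)=67, T(4)=-383, T(5)=1185, T(6)=-4187, T(7)=14165, T(8)=-48499, T(9)=165453, T(10)=-565027, T(11)=1928989, T(12)=-6586115, T(13)=22486269, T(14)=-76773059, T(15)=262119485, T(16)=-894932035; answer -894932035
Stage 3: R2 = -894932035; m = -5; cross terms: (-37*-5 - 21*-37)=962, (21*11 - 37*-5)=416, (37*23 - 35*11)=466, (35*32 - -20*23)=1580, (-20*-37 - -37*32)=1924; twice the area = |5348| = 5348; area = 2674; answer 2674

2674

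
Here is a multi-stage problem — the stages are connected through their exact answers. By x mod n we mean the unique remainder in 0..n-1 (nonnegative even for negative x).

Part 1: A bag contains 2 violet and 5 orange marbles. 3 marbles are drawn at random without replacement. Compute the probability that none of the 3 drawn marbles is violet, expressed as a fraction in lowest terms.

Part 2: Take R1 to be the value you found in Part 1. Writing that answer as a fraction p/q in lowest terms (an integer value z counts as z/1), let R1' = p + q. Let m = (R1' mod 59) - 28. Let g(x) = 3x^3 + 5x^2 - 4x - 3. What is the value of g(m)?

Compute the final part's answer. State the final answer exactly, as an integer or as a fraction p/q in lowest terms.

-18699

Part 1: total draws C(7,3) = 35; favorable C(5,3) = 10; P = 2/7; answer 2/7
Part 2: R1 = 2/7; threaded value p + q = 9; m = -19; 3*(-19)^3 + 5*(-19)^2 - 4*(-19)^1 - 3 = (-20577) + (1805) + (76) + (-3) = -18699; answer -18699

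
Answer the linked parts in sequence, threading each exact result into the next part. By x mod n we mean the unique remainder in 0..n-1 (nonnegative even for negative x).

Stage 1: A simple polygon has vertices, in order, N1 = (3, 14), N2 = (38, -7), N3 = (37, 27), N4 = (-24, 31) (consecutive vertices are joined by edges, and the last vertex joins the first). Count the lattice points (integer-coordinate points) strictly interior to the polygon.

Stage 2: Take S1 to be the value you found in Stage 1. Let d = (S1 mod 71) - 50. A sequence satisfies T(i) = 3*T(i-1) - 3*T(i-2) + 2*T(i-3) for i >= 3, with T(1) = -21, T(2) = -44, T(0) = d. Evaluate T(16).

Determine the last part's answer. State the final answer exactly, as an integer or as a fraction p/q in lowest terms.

Stage 1: cross terms: (3*-7 - 38*14)=-553, (38*27 - 37*-7)=1285, (37*31 - -24*27)=1795, (-24*14 - 3*31)=-429; twice the area = |2098| = 2098; area = 1049; boundary points = 7 + 1 + 1 + 1 = 10; strictly interior points = area - boundary/2 + 1 = 1045; answer 1045
Stage 2: S1 = 1045; d = 1; T(3) = 3*(-44) - 3*(-21) + 2*(1) = -67; iterating: T(3)=-67, T(4)=-111, T(5)=-220, T(6)=-461, T(7)=-945, T(8)=-1892, T(9)=-3763, T(10)=-7503, T(11)=-15004, T(12)=-30029, T(13)=-60081, T(14)=-120164, T(15)=-240307, T(16)=-480591; answer -480591

-480591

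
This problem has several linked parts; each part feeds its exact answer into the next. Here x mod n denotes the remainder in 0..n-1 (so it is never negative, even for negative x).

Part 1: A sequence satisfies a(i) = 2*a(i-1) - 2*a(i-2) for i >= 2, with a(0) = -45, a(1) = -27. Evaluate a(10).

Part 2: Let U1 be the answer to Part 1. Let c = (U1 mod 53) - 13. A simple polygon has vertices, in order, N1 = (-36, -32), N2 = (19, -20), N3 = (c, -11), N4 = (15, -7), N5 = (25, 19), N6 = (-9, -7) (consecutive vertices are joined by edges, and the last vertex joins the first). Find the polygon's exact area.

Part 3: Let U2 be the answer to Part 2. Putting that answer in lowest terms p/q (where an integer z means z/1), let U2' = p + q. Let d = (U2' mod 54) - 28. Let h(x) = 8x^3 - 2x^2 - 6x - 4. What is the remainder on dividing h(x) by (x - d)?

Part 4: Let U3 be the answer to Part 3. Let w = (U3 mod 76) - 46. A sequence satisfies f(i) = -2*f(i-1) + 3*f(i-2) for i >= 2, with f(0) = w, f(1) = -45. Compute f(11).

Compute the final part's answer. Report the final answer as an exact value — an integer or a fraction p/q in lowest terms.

-3144351

Part 1: a(2) = 2*(-27) - 2*(-45) = 36; iterating: a(2)=36, a(3)=126, a(4)=180, a(5)=108, a(6)=-144, a(7)=-504, a(8)=-720, a(9)=-432, a(10)=576; answer 576
Part 2: U1 = 576; c = 33; cross terms: (-36*-20 - 19*-32)=1328, (19*-11 - 33*-20)=451, (33*-7 - 15*-11)=-66, (15*19 - 25*-7)=460, (25*-7 - -9*19)=-4, (-9*-32 - -36*-7)=36; twice the area = |2205| = 2205; area = 2205/2; answer 2205/2
Part 3: U2 = 2205/2; threaded value p + q = 2207; d = 19; remainder = value at the root: 8*(19)^3 - 2*(19)^2 - 6*(19)^1 - 4 = (54872) + (-722) + (-114) + (-4) = 54032; answer 54032
Part 4: U3 = 54032; w = 26; f(2) = -2*(-45) + 3*(26) = 168; iterating: f(2)=168, f(3)=-471, f(4)=1446, f(5)=-4305, f(6)=12948, f(7)=-38811, f(8)=116466, f(9)=-349365, f(10)=1048128, f(11)=-3144351; answer -3144351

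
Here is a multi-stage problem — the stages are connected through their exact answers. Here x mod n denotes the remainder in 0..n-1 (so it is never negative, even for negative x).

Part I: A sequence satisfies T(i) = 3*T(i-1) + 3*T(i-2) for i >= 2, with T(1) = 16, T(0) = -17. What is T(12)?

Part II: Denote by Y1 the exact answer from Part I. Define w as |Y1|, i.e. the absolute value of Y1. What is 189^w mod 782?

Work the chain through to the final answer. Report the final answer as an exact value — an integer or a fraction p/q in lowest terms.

Part I: T(2) = 3*(16) + 3*(-17) = -3; iterating: T(2)=-3, T(3)=39, T(4)=108, T(5)=441, T(6)=1647, T(7)=6264, T(8)=23733, T(9)=89991, T(10)=341172, T(11)=1293489, T(12)=4903983; answer 4903983
Part II: Y1 = 4903983; w = 4903983; squarings mod 782: 189^1=189, 189^2=531, 189^4=441, 189^8=545, 189^16=647, 189^32=239, 189^64=35, 189^128=443, 189^256=749, 189^512=307, 189^1024=409, 189^2048=715, 189^4096=579, 189^8192=545, 189^16384=647, 189^32768=239, 189^65536=35, 189^131072=443, 189^262144=749, 189^524288=307, 189^1048576=409, 189^2097152=715, 189^4194304=579; 189^4903983 = 189^1 * 189^2 * 189^4 * 189^8 * 189^32 * 189^1024 * 189^4096 * 189^16384 * 189^32768 * 189^131072 * 189^524288 * 189^4194304 = 247 (mod 782); answer 247

247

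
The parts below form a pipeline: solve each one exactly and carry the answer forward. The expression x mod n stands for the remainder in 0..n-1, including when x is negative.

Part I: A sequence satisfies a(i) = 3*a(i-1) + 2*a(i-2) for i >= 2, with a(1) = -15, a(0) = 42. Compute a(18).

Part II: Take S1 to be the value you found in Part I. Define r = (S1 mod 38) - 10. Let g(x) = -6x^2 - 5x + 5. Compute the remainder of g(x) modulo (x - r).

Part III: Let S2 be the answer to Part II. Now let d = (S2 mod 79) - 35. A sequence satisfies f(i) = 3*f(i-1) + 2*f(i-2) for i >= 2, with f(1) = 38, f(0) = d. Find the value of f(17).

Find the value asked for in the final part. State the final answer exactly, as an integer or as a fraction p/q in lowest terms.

Part I: a(2) = 3*(-15) + 2*(42) = 39; iterating: a(2)=39, a(3)=87, a(4)=339, a(5)=1191, a(6)=4251, a(7)=15135, a(8)=53907, a(9)=191991, a(10)=683787, a(11)=2435343, a(12)=8673603, a(13)=30891495, a(14)=110021691, a(15)=391848063, a(16)=1395587571, a(17)=4970458839, a(18)=17702551659; answer 17702551659
Part II: S1 = 17702551659; r = 13; remainder = value at the root: -6*(13)^2 - 5*(13)^1 + 5 = (-1014) + (-65) + (5) = -1074; answer -1074
Part III: S2 = -1074; d = -3; f(2) = 3*(38) + 2*(-3) = 108; iterating: f(2)=108, f(3)=400, f(4)=1416, f(5)=5048, f(6)=17976, f(7)=64024, f(8)=228024, f(9)=812120, f(10)=2892408, f(11)=10301464, f(12)=36689208, f(13)=130670552, f(14)=465390072, f(15)=1657511320, f(16)=5903314104, f(17)=21024964952; answer 21024964952

21024964952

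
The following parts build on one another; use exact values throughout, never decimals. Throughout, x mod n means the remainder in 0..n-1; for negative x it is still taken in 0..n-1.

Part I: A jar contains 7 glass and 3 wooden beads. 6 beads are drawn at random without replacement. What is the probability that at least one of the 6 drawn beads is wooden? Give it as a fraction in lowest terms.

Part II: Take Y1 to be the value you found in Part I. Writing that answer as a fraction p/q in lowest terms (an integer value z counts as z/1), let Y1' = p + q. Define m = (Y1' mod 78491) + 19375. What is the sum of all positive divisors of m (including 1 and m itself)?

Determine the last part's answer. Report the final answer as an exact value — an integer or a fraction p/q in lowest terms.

Part I: total draws C(10,6) = 210; complement C(7,6) = 7; favorable 210 - 7 = 203; P = 29/30; answer 29/30
Part II: Y1 = 29/30; threaded value p + q = 59; m = 19434; 19434 = 2 * 3 * 41 * 79; sigma = (1 + 2) * (1 + 3) * (1 + 41) * (1 + 79) = 3 * 4 * 42 * 80 = 40320; answer 40320

40320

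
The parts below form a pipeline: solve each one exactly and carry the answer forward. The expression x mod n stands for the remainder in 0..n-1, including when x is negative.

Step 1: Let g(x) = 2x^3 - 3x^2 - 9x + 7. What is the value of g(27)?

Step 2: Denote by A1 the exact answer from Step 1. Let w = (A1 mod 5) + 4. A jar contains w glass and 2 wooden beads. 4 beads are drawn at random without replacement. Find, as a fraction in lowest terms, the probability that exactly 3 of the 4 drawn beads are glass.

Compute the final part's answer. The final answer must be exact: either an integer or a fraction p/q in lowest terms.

Step 1: 2*(27)^3 - 3*(27)^2 - 9*(27)^1 + 7 = (39366) + (-2187) + (-243) + (7) = 36943; answer 36943
Step 2: A1 = 36943; w = 7; total draws C(9,4) = 126; favorable C(7,3)*C(2,1) = 70; P = 5/9; answer 5/9

5/9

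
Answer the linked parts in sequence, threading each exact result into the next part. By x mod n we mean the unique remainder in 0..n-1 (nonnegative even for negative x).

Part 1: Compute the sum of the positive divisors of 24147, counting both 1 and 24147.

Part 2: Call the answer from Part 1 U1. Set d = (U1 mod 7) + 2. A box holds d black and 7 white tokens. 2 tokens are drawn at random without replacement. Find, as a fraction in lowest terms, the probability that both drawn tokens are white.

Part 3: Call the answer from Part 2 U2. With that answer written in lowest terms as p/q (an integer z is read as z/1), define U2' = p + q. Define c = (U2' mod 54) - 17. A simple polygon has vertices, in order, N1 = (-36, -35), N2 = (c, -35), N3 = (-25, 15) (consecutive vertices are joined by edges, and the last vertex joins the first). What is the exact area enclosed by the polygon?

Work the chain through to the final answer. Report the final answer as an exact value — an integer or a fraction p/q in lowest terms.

1300

Part 1: 24147 = 3^2 * 2683; sigma = (1 + 3 + 9) * (1 + 2683) = 13 * 2684 = 34892; answer 34892
Part 2: U1 = 34892; d = 6; total draws C(13,2) = 78; favorable C(7,2) = 21; P = 7/26; answer 7/26
Part 3: U2 = 7/26; threaded value p + q = 33; c = 16; cross terms: (-36*-35 - 16*-35)=1820, (16*15 - -25*-35)=-635, (-25*-35 - -36*15)=1415; twice the area = |2600| = 2600; area = 1300; answer 1300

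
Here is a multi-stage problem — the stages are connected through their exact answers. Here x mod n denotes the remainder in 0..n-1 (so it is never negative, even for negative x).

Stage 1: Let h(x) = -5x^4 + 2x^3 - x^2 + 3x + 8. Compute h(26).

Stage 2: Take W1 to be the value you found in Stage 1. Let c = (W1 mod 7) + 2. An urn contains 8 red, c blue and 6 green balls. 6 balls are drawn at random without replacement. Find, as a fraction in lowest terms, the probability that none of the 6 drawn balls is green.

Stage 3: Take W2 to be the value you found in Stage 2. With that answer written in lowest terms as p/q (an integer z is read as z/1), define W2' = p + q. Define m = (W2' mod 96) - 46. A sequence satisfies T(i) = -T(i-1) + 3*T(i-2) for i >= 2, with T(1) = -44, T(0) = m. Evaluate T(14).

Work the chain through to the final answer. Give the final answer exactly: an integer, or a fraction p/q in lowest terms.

-53629

Stage 1: -5*(26)^4 + 2*(26)^3 - 1*(26)^2 + 3*(26)^1 + 8 = (-2284880) + (35152) + (-676) + (78) + (8) = -2250318; answer -2250318
Stage 2: W1 = -2250318; c = 2; total draws C(16,6) = 8008; favorable C(10,6) = 210; P = 15/572; answer 15/572
Stage 3: W2 = 15/572; threaded value p + q = 587; m = -35; T(2) = -1*(-44) + 3*(-35) = -61; iterating: T(2)=-61, T(3)=-71, T(4)=-112, T(5)=-101, T(6)=-235, T(7)=-68, T(8)=-637, T(9)=433, T(10)=-2344, T(11)=3643, T(12)=-10675, T(13)=21604, T(14)=-53629; answer -53629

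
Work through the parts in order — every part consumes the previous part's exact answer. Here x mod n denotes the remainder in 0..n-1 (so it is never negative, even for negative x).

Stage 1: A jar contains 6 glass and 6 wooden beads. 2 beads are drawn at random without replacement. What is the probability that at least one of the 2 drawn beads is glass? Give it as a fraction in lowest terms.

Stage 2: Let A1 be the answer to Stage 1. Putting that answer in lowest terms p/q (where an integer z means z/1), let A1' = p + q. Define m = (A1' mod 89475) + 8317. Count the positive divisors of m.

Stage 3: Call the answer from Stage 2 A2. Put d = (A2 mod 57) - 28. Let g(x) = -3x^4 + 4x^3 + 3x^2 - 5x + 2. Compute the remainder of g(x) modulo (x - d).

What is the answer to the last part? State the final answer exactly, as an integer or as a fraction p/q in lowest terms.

Stage 1: total draws C(12,2) = 66; complement C(6,2) = 15; favorable 66 - 15 = 51; P = 17/22; answer 17/22
Stage 2: A1 = 17/22; threaded value p + q = 39; m = 8356; 8356 = 2^2 * 2089; number of divisors = (2+1) * (1+1) = 6; answer 6
Stage 3: A2 = 6; d = -22; remainder = value at the root: -3*(-22)^4 + 4*(-22)^3 + 3*(-22)^2 - 5*(-22)^1 + 2 = (-702768) + (-42592) + (1452) + (110) + (2) = -743796; answer -743796

-743796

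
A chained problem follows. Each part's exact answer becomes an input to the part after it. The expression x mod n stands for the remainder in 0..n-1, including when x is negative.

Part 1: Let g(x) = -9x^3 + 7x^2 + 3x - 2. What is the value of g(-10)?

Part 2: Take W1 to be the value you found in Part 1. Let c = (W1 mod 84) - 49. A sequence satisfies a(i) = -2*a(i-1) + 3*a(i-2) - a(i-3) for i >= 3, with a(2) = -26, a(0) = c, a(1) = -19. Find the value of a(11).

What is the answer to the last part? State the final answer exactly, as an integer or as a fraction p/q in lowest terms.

Part 1: -9*(-10)^3 + 7*(-10)^2 + 3*(-10)^1 - 2 = (9000) + (700) + (-30) + (-2) = 9668; answer 9668
Part 2: W1 = 9668; c = -41; a(3) = -2*(-26) + 3*(-19) - 1*(-41) = 36; iterating: a(3)=36, a(4)=-131, a(5)=396, a(6)=-1221, a(7)=3761, a(8)=-11581, a(9)=35666, a(10)=-109836, a(11)=338251; answer 338251

338251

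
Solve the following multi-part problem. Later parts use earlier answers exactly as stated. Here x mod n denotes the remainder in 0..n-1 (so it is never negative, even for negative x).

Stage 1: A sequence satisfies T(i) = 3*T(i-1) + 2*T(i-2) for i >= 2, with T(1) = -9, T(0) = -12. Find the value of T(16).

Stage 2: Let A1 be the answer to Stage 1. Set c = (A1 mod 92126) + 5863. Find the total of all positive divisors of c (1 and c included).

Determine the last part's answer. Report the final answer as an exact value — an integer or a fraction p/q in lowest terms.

Stage 1: T(2) = 3*(-9) + 2*(-12) = -51; iterating: T(2)=-51, T(3)=-171, T(4)=-615, T(5)=-2187, T(6)=-7791, T(7)=-27747, T(8)=-98823, T(9)=-351963, T(10)=-1253535, T(11)=-4464531, T(12)=-15900663, T(13)=-56631051, T(14)=-201694479, T(15)=-718345539, T(16)=-2558425575; answer -2558425575
Stage 2: A1 = -2558425575; c = 11434; 11434 = 2 * 5717; sigma = (1 + 2) * (1 + 5717) = 3 * 5718 = 17154; answer 17154

17154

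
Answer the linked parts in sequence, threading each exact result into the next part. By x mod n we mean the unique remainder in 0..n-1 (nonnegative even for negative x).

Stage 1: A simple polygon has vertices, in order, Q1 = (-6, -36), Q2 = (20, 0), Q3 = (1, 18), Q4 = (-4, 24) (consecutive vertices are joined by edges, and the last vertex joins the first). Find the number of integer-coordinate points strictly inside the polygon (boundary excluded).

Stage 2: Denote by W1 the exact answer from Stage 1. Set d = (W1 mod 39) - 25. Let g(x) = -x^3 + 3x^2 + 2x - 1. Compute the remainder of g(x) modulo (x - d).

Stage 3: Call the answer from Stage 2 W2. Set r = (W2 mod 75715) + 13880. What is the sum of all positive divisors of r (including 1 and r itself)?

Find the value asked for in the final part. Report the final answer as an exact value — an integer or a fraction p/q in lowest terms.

Stage 1: cross terms: (-6*0 - 20*-36)=720, (20*18 - 1*0)=360, (1*24 - -4*18)=96, (-4*-36 - -6*24)=288; twice the area = |1464| = 1464; area = 732; boundary points = 2 + 1 + 1 + 2 = 6; strictly interior points = area - boundary/2 + 1 = 730; answer 730
Stage 2: W1 = 730; d = 3; remainder = value at the root: -1*(3)^3 + 3*(3)^2 + 2*(3)^1 - 1 = (-27) + (27) + (6) + (-1) = 5; answer 5
Stage 3: W2 = 5; r = 13885; 13885 = 5 * 2777; sigma = (1 + 5) * (1 + 2777) = 6 * 2778 = 16668; answer 16668

16668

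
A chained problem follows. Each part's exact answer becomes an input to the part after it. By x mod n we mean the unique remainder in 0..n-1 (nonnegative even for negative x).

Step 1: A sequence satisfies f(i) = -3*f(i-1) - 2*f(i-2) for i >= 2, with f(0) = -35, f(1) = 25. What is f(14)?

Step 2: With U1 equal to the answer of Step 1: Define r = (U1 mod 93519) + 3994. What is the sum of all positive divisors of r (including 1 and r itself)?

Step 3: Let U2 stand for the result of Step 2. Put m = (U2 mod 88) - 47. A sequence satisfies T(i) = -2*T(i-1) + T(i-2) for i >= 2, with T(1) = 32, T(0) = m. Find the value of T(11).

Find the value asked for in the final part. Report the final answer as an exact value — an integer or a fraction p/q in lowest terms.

Step 1: f(2) = -3*(25) - 2*(-35) = -5; iterating: f(2)=-5, f(3)=-35, f(4)=115, f(5)=-275, f(6)=595, f(7)=-1235, f(8)=2515, f(9)=-5075, f(10)=10195, f(11)=-20435, f(12)=40915, f(13)=-81875, f(14)=163795; answer 163795
Step 2: U1 = 163795; r = 74270; 74270 = 2 * 5 * 7 * 1061; sigma = (1 + 2) * (1 + 5) * (1 + 7) * (1 + 1061) = 3 * 6 * 8 * 1062 = 152928; answer 152928
Step 3: U2 = 152928; m = 25; T(2) = -2*(32) + 1*(25) = -39; iterating: T(2)=-39, T(3)=110, T(4)=-259, T(5)=628, T(6)=-1515, T(7)=3658, T(8)=-8831, T(9)=21320, T(10)=-51471, T(11)=124262; answer 124262

124262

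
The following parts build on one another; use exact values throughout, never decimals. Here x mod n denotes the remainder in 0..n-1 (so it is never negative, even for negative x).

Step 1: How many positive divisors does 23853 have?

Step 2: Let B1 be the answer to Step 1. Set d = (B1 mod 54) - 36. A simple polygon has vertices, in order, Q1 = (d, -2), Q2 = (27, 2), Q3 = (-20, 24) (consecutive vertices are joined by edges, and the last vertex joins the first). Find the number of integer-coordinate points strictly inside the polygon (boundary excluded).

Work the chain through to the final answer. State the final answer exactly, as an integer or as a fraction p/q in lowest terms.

Step 1: 23853 = 3 * 7951; number of divisors = (1+1) * (1+1) = 4; answer 4
Step 2: B1 = 4; d = -32; cross terms: (-32*2 - 27*-2)=-10, (27*24 - -20*2)=688, (-20*-2 - -32*24)=808; twice the area = |1486| = 1486; area = 743; boundary points = 1 + 1 + 2 = 4; strictly interior points = area - boundary/2 + 1 = 742; answer 742

742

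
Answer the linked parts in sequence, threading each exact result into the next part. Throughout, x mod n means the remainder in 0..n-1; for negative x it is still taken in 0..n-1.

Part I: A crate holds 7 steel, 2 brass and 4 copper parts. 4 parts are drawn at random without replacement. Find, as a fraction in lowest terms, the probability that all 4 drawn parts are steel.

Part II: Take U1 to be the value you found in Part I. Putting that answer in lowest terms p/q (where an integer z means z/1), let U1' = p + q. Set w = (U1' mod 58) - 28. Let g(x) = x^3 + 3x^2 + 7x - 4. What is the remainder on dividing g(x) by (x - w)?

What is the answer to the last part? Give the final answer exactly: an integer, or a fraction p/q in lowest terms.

Part I: total draws C(13,4) = 715; favorable C(7,4) = 35; P = 7/143; answer 7/143
Part II: U1 = 7/143; threaded value p + q = 150; w = 6; remainder = value at the root: 1*(6)^3 + 3*(6)^2 + 7*(6)^1 - 4 = (216) + (108) + (42) + (-4) = 362; answer 362

362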